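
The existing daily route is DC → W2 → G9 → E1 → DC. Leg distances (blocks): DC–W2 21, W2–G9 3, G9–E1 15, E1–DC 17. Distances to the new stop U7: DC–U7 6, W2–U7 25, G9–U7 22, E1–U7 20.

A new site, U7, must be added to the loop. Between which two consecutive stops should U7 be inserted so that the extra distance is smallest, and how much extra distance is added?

+9 blocks — insert U7 between E1 and DC.

Insertion cost between consecutive stops i–j is d(i,U7) + d(U7,j) − d(i,j):
  between DC and W2: 6 + 25 − 21 = 10
  between W2 and G9: 25 + 22 − 3 = 44
  between G9 and E1: 22 + 20 − 15 = 27
  between E1 and DC: 20 + 6 − 17 = 9
Cheapest insertion is between E1 and DC, adding 9.
New total = 56 + 9 = 65.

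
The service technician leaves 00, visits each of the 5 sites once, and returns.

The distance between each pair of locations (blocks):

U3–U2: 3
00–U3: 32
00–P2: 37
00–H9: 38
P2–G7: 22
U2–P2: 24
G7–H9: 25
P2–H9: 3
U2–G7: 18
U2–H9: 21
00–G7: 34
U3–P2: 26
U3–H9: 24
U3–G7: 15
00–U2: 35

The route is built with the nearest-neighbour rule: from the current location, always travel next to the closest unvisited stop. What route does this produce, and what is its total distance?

116 blocks along 00 → U3 → U2 → G7 → P2 → H9 → 00.

At 00 the remaining stops are U3 32, G7 34, U2 35, P2 37, H9 38; go to U3.
At U3 the remaining stops are U2 3, G7 15, H9 24, P2 26; go to U2.
At U2 the remaining stops are G7 18, H9 21, P2 24; go to G7.
At G7 the remaining stops are P2 22, H9 25; go to P2.
At P2 the remaining stops are H9 3; go to H9.
Return H9→00: 38.
Total = 32 + 3 + 18 + 22 + 3 + 38 = 116.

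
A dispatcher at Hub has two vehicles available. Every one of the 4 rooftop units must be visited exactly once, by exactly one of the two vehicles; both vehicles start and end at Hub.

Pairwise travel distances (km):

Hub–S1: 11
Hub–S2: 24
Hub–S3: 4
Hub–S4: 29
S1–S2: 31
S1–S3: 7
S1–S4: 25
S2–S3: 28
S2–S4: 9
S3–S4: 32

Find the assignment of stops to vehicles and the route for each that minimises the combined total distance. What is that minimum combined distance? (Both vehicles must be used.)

77 km — the smallest possible combined total.

There are 2^3 − 1 = 7 ways to divide the 4 stops into two non-empty groups. For each, the best each vehicle can do is its own shortest tour through its group:
  {S1} + {S2, S3, S4}: 22 + 69 = 91
  {S2} + {S1, S3, S4}: 48 + 65 = 113
  {S1, S2} + {S3, S4}: 66 + 65 = 131
  {S3} + {S1, S2, S4}: 8 + 69 = 77
  {S1, S3} + {S2, S4}: 22 + 62 = 84
  {S2, S3} + {S1, S4}: 56 + 65 = 121
  … (7 splits in total)
Best: vehicle 1 Hub → S3 → Hub = 8; vehicle 2 Hub → S1 → S4 → S2 → Hub = 69; combined 77.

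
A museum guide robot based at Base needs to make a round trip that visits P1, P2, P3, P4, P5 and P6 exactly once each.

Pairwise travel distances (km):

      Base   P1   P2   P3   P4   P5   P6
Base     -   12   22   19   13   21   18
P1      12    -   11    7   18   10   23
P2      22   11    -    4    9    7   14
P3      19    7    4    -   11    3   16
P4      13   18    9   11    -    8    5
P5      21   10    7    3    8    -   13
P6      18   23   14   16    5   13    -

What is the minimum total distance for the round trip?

With 6 stops there are 6!/2 = 360 distinct round trips (a route and its reverse cost the same).
Base - P1 - P2 - P3 - P4 - P5 - P6 - Base: 12+11+4+11+8+13+18 = 77
Base - P1 - P2 - P3 - P4 - P6 - P5 - Base: 12+11+4+11+5+13+21 = 77
Base - P1 - P2 - P3 - P5 - P4 - P6 - Base: 12+11+4+3+8+5+18 = 61
Base - P1 - P2 - P3 - P5 - P6 - P4 - Base: 12+11+4+3+13+5+13 = 61
Base - P1 - P2 - P3 - P6 - P4 - P5 - Base: 12+11+4+16+5+8+21 = 77
Base - P1 - P2 - P3 - P6 - P5 - P4 - Base: 12+11+4+16+13+8+13 = 77
Base - P1 - P2 - P4 - P3 - P5 - P6 - Base: 12+11+9+11+3+13+18 = 77
Base - P1 - P2 - P4 - P3 - P6 - P5 - Base: 12+11+9+11+16+13+21 = 93
… (352 more)
The minimum is 61.
One optimal route: Base → P1 → P2 → P3 → P5 → P4 → P6 → Base (or its reverse).

Shortest round trip = 61 km.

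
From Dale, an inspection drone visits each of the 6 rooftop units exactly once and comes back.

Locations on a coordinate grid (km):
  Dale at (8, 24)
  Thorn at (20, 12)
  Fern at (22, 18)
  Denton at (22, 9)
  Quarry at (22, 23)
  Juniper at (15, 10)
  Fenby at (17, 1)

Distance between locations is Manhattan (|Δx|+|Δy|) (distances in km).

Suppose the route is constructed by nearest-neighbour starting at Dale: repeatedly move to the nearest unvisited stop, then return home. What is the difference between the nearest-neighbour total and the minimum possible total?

Dale: Quarry=15, Fern=20, Juniper=21, Thorn=24, Denton=29, Fenby=32 ⇒ Quarry
Quarry: Fern=5, Thorn=13, Denton=14, Juniper=20, Fenby=27 ⇒ Fern
Fern: Thorn=8, Denton=9, Juniper=15, Fenby=22 ⇒ Thorn
Thorn: Denton=5, Juniper=7, Fenby=14 ⇒ Denton
Denton: Juniper=8, Fenby=13 ⇒ Juniper
Juniper: Fenby=11 ⇒ Fenby
NN route Dale → Quarry → Fern → Thorn → Denton → Juniper → Fenby → Dale costs 84.
Optimal: Dale → Quarry → Fern → Thorn → Denton → Fenby → Juniper → Dale costs 78 (by enumerating all 360 distinct tours).
Excess = 84 − 78 = 6.

6 km longer than the optimal tour.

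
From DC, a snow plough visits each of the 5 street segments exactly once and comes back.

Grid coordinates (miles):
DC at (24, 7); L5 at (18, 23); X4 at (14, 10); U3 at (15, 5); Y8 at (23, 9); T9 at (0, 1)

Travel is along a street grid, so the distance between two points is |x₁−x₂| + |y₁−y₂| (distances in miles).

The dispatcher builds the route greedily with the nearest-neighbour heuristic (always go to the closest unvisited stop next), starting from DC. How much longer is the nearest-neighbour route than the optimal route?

Excess over optimum: 8 miles.

DC: Y8=3, U3=11, X4=13, L5=22, T9=30 ⇒ Y8
Y8: X4=10, U3=12, L5=19, T9=31 ⇒ X4
X4: U3=6, L5=17, T9=23 ⇒ U3
U3: T9=19, L5=21 ⇒ T9
T9: L5=40 ⇒ L5
NN route DC → Y8 → X4 → U3 → T9 → L5 → DC costs 100.
Optimal: DC → U3 → T9 → X4 → L5 → Y8 → DC costs 92 (by enumerating all 60 distinct tours).
Excess = 100 − 92 = 8.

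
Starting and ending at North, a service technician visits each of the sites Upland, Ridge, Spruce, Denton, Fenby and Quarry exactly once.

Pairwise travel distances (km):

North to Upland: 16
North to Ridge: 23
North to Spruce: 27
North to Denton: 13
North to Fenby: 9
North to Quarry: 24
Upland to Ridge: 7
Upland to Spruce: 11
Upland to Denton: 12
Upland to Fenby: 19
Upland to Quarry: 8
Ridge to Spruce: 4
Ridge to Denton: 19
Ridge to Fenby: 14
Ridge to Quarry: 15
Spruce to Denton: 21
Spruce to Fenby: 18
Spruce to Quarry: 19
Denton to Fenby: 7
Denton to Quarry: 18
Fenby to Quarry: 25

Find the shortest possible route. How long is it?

77 km — the shortest possible round trip.

With 6 stops there are 6!/2 = 360 distinct round trips (a route and its reverse cost the same).
North - Upland - Ridge - Spruce - Denton - Fenby - Quarry - North: 16+7+4+21+7+25+24 = 104
North - Upland - Ridge - Spruce - Denton - Quarry - Fenby - North: 16+7+4+21+18+25+9 = 100
North - Upland - Ridge - Spruce - Fenby - Denton - Quarry - North: 16+7+4+18+7+18+24 = 94
North - Upland - Ridge - Spruce - Fenby - Quarry - Denton - North: 16+7+4+18+25+18+13 = 101
North - Upland - Ridge - Spruce - Quarry - Denton - Fenby - North: 16+7+4+19+18+7+9 = 80
North - Upland - Ridge - Spruce - Quarry - Fenby - Denton - North: 16+7+4+19+25+7+13 = 91
North - Upland - Ridge - Denton - Spruce - Fenby - Quarry - North: 16+7+19+21+18+25+24 = 130
North - Upland - Ridge - Denton - Spruce - Quarry - Fenby - North: 16+7+19+21+19+25+9 = 116
… (352 more)
North - Denton - Quarry - Upland - Ridge - Spruce - Fenby - North: 13+18+8+7+4+18+9 = 77  ← best
The minimum is 77.
One optimal route: North → Denton → Quarry → Upland → Ridge → Spruce → Fenby → North (or its reverse).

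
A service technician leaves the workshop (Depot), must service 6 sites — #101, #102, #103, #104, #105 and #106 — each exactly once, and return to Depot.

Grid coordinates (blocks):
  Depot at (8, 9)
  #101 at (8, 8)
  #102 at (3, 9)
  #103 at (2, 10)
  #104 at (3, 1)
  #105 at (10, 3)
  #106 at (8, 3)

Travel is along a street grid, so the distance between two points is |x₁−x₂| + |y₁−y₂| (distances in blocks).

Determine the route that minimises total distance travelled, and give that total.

Depot-#101-#102-#103-#104-#105-#106-Depot: 1+6+2+10+9+2+6 = 36
Depot-#101-#102-#103-#104-#106-#105-Depot: 1+6+2+10+7+2+8 = 36
Depot-#101-#102-#103-#105-#104-#106-Depot: 1+6+2+15+9+7+6 = 46
Depot-#101-#102-#103-#105-#106-#104-Depot: 1+6+2+15+2+7+13 = 46
Depot-#101-#102-#103-#106-#104-#105-Depot: 1+6+2+13+7+9+8 = 46
Depot-#101-#102-#103-#106-#105-#104-Depot: 1+6+2+13+2+9+13 = 46
Depot-#101-#102-#104-#103-#105-#106-Depot: 1+6+8+10+15+2+6 = 48
Depot-#101-#102-#104-#103-#106-#105-Depot: 1+6+8+10+13+2+8 = 48
… (352 more)
Depot-#101-#105-#106-#104-#102-#103-Depot: 1+7+2+7+8+2+7 = 34  ← best
The minimum is 34.
One optimal route: Depot → #101 → #105 → #106 → #104 → #102 → #103 → Depot (or its reverse).

Shortest round trip = 34 blocks.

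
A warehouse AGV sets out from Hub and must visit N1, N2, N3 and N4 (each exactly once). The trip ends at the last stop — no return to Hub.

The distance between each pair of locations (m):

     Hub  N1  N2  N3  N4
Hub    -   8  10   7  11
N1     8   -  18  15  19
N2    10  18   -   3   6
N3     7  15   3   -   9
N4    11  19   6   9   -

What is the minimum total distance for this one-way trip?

There are 4! = 24 possible orderings.
Hub → N1 → N2 → N3 → N4: 8+18+3+9 = 38
Hub → N1 → N2 → N4 → N3: 8+18+6+9 = 41
Hub → N1 → N3 → N2 → N4: 8+15+3+6 = 32
Hub → N1 → N3 → N4 → N2: 8+15+9+6 = 38
Hub → N1 → N4 → N2 → N3: 8+19+6+3 = 36
Hub → N1 → N4 → N3 → N2: 8+19+9+3 = 39
Hub → N2 → N1 → N3 → N4: 10+18+15+9 = 52
Hub → N2 → N1 → N4 → N3: 10+18+19+9 = 56
Hub → N2 → N3 → N1 → N4: 10+3+15+19 = 47
Hub → N2 → N3 → N4 → N1: 10+3+9+19 = 41
Hub → N2 → N4 → N1 → N3: 10+6+19+15 = 50
Hub → N2 → N4 → N3 → N1: 10+6+9+15 = 40
Hub → N3 → N1 → N2 → N4: 7+15+18+6 = 46
Hub → N3 → N1 → N4 → N2: 7+15+19+6 = 47
… (10 more)
The minimum is 32.
One shortest path: Hub → N1 → N3 → N2 → N4.

32 m — the minimum one-way total.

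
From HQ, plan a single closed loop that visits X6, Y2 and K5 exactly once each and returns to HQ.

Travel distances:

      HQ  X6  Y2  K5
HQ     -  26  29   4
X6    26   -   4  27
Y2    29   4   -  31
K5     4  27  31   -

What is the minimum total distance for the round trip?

Shortest round trip = 64.

There are 3 distinct closed tours to check (reversals are equivalent).
HQ-X6-Y2-K5-HQ: 26+4+31+4 = 65
HQ-X6-K5-Y2-HQ: 26+27+31+29 = 113
HQ-Y2-X6-K5-HQ: 29+4+27+4 = 64
The minimum is 64.
One optimal route: HQ → Y2 → X6 → K5 → HQ (or its reverse).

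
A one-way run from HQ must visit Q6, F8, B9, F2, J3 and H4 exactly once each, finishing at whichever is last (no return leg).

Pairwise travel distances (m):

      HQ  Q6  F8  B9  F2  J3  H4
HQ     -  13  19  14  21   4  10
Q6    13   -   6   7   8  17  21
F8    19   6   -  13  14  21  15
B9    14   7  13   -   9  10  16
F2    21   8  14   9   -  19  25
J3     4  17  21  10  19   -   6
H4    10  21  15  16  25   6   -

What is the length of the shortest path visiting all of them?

Shortest open route: 47 m.

There are 6! = 720 possible orderings.
HQ → Q6 → F8 → B9 → F2 → J3 → H4: 13+6+13+9+19+6 = 66
HQ → Q6 → F8 → B9 → F2 → H4 → J3: 13+6+13+9+25+6 = 72
HQ → Q6 → F8 → B9 → J3 → F2 → H4: 13+6+13+10+19+25 = 86
HQ → Q6 → F8 → B9 → J3 → H4 → F2: 13+6+13+10+6+25 = 73
HQ → Q6 → F8 → B9 → H4 → F2 → J3: 13+6+13+16+25+19 = 92
HQ → Q6 → F8 → B9 → H4 → J3 → F2: 13+6+13+16+6+19 = 73
HQ → Q6 → F8 → F2 → B9 → J3 → H4: 13+6+14+9+10+6 = 58
HQ → Q6 → F8 → F2 → B9 → H4 → J3: 13+6+14+9+16+6 = 64
… (712 more)
HQ → J3 → H4 → F8 → Q6 → B9 → F2: 4+6+15+6+7+9 = 47  ← best
The minimum is 47.
One shortest path: HQ → J3 → H4 → F8 → Q6 → B9 → F2.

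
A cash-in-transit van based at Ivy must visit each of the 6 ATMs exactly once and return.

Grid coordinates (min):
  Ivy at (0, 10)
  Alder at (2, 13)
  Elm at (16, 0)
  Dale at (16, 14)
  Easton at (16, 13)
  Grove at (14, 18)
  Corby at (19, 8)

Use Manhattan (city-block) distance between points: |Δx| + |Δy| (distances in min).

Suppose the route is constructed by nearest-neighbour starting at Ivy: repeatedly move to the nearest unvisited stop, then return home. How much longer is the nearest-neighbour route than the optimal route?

4 min longer than the optimal tour.

From Ivy: Alder=5, Easton=19, Dale=20, Corby=21, Grove=22, Elm=26 → choose Alder (5).
From Alder: Easton=14, Dale=15, Grove=17, Corby=22, Elm=27 → choose Easton (14).
From Easton: Dale=1, Grove=7, Corby=8, Elm=13 → choose Dale (1).
From Dale: Grove=6, Corby=9, Elm=14 → choose Grove (6).
From Grove: Corby=15, Elm=20 → choose Corby (15).
From Corby: Elm=11 → choose Elm (11).
NN route Ivy → Alder → Easton → Dale → Grove → Corby → Elm → Ivy costs 78.
Optimal: Ivy → Alder → Grove → Dale → Easton → Elm → Corby → Ivy costs 74 (by enumerating all 360 distinct tours).
Excess = 78 − 74 = 4.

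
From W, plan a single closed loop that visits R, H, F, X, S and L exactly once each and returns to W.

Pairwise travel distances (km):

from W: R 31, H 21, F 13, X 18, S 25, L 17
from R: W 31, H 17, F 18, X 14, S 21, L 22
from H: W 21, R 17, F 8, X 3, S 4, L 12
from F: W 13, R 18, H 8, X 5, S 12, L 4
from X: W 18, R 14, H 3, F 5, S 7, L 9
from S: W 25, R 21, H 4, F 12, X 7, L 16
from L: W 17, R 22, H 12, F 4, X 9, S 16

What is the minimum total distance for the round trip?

There are 360 distinct closed tours to check (reversals are equivalent).
W → R → H → F → X → S → L → W: 31+17+8+5+7+16+17 = 101
W → R → H → F → X → L → S → W: 31+17+8+5+9+16+25 = 111
W → R → H → F → S → X → L → W: 31+17+8+12+7+9+17 = 101
W → R → H → F → S → L → X → W: 31+17+8+12+16+9+18 = 111
W → R → H → F → L → X → S → W: 31+17+8+4+9+7+25 = 101
W → R → H → F → L → S → X → W: 31+17+8+4+16+7+18 = 101
W → R → H → X → F → S → L → W: 31+17+3+5+12+16+17 = 101
W → R → H → X → F → L → S → W: 31+17+3+5+4+16+25 = 101
… (352 more)
W → R → H → S → X → F → L → W: 31+17+4+7+5+4+17 = 85  ← best
The minimum is 85.
One optimal route: W → R → H → S → X → F → L → W (or its reverse).

Shortest round trip = 85 km.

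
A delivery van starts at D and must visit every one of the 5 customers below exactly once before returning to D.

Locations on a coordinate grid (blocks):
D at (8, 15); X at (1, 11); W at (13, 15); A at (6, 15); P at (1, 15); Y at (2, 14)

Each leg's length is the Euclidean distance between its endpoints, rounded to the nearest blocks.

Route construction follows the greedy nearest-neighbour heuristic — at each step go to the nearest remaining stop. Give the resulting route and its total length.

From D: distances to unvisited — A=2, W=5, Y=6, P=7, X=8. Nearest is A (2).
From A: distances to unvisited — Y=4, P=5, X=6, W=7. Nearest is Y (4).
From Y: distances to unvisited — P=1, X=3, W=11. Nearest is P (1).
From P: distances to unvisited — X=4, W=12. Nearest is X (4).
From X: distances to unvisited — W=13. Nearest is W (13).
Return W→D: 5.
Total = 2 + 4 + 1 + 4 + 13 + 5 = 29.

Nearest-neighbour total = 29 blocks; route D → A → Y → P → X → W → D.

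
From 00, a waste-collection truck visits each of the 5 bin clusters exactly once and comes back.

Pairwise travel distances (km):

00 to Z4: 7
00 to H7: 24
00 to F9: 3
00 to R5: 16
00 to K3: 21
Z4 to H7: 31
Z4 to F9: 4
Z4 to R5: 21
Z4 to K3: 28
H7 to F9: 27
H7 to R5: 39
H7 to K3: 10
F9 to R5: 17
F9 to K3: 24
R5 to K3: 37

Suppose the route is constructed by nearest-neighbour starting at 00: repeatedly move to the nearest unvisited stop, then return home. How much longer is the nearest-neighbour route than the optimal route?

The nearest-neighbour route is 1 km longer than optimal.

From 00: F9=3, Z4=7, R5=16, K3=21, H7=24 → choose F9 (3).
From F9: Z4=4, R5=17, K3=24, H7=27 → choose Z4 (4).
From Z4: R5=21, K3=28, H7=31 → choose R5 (21).
From R5: K3=37, H7=39 → choose K3 (37).
From K3: H7=10 → choose H7 (10).
NN route 00 → F9 → Z4 → R5 → K3 → H7 → 00 costs 99.
Optimal: 00 → Z4 → F9 → R5 → H7 → K3 → 00 costs 98 (by enumerating all 60 distinct tours).
Excess = 99 − 98 = 1.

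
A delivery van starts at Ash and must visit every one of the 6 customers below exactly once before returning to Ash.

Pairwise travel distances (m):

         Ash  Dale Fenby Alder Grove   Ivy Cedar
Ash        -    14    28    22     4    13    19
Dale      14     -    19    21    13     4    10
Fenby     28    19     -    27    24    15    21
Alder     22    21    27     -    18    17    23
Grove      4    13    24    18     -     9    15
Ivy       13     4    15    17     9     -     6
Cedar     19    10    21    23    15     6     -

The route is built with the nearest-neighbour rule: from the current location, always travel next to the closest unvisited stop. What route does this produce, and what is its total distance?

97 m along Ash → Grove → Ivy → Dale → Cedar → Fenby → Alder → Ash.

From Ash: distances to unvisited — Grove=4, Ivy=13, Dale=14, Cedar=19, Alder=22, Fenby=28. Nearest is Grove (4).
From Grove: distances to unvisited — Ivy=9, Dale=13, Cedar=15, Alder=18, Fenby=24. Nearest is Ivy (9).
From Ivy: distances to unvisited — Dale=4, Cedar=6, Fenby=15, Alder=17. Nearest is Dale (4).
From Dale: distances to unvisited — Cedar=10, Fenby=19, Alder=21. Nearest is Cedar (10).
From Cedar: distances to unvisited — Fenby=21, Alder=23. Nearest is Fenby (21).
From Fenby: distances to unvisited — Alder=27. Nearest is Alder (27).
Return Alder→Ash: 22.
Total = 4 + 9 + 4 + 10 + 21 + 27 + 22 = 97.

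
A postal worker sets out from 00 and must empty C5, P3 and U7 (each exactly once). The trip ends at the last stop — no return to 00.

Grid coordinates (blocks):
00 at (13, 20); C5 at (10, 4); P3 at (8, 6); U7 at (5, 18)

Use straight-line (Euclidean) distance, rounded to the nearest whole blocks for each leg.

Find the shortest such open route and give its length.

There are 3! = 6 possible orderings.
00 → C5 → P3 → U7: 16+3+12 = 31
00 → C5 → U7 → P3: 16+15+12 = 43
00 → P3 → C5 → U7: 15+3+15 = 33
00 → P3 → U7 → C5: 15+12+15 = 42
00 → U7 → C5 → P3: 8+15+3 = 26
00 → U7 → P3 → C5: 8+12+3 = 23
The minimum is 23.
One shortest path: 00 → U7 → P3 → C5.

23 blocks — the minimum one-way total.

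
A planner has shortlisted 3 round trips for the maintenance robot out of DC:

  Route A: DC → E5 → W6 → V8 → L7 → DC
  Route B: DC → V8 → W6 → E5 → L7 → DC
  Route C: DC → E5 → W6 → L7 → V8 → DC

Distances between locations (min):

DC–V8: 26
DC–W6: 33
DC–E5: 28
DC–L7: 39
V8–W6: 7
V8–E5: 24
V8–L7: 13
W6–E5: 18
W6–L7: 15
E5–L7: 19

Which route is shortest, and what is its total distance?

Route A: 28 + 18 + 7 + 13 + 39 = 105
Route B: 26 + 7 + 18 + 19 + 39 = 109
Route C: 28 + 18 + 15 + 13 + 26 = 100

Shortest is Route C, total 100 min.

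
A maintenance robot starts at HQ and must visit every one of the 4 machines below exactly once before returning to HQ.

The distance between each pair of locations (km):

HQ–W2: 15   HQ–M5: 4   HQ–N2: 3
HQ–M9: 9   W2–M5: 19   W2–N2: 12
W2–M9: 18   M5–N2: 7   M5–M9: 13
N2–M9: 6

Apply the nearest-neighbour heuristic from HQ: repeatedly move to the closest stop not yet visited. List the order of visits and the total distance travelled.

56 km along HQ → N2 → M9 → M5 → W2 → HQ.

From HQ: distances to unvisited — N2=3, M5=4, M9=9, W2=15. Nearest is N2 (3).
From N2: distances to unvisited — M9=6, M5=7, W2=12. Nearest is M9 (6).
From M9: distances to unvisited — M5=13, W2=18. Nearest is M5 (13).
From M5: distances to unvisited — W2=19. Nearest is W2 (19).
Return W2→HQ: 15.
Total = 3 + 6 + 13 + 19 + 15 = 56.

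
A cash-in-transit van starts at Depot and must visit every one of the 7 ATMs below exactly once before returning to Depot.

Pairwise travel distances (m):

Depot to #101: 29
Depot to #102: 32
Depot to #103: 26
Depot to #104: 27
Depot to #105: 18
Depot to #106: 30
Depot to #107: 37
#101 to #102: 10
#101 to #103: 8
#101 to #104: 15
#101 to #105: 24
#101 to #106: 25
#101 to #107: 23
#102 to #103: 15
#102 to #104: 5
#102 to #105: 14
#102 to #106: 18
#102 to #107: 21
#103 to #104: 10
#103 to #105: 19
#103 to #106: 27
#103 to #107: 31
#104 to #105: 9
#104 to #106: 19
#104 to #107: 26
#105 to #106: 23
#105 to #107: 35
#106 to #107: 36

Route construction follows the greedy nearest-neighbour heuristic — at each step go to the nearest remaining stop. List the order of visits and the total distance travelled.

Total distance 150 m via the nearest-neighbour route Depot → #105 → #104 → #102 → #101 → #103 → #106 → #107 → Depot.

At Depot the remaining stops are #105 18, #103 26, #104 27, #101 29, #106 30, #102 32, #107 37; go to #105.
At #105 the remaining stops are #104 9, #102 14, #103 19, #106 23, #101 24, #107 35; go to #104.
At #104 the remaining stops are #102 5, #103 10, #101 15, #106 19, #107 26; go to #102.
At #102 the remaining stops are #101 10, #103 15, #106 18, #107 21; go to #101.
At #101 the remaining stops are #103 8, #107 23, #106 25; go to #103.
At #103 the remaining stops are #106 27, #107 31; go to #106.
At #106 the remaining stops are #107 36; go to #107.
Return #107→Depot: 37.
Total = 18 + 9 + 5 + 10 + 8 + 27 + 36 + 37 = 150.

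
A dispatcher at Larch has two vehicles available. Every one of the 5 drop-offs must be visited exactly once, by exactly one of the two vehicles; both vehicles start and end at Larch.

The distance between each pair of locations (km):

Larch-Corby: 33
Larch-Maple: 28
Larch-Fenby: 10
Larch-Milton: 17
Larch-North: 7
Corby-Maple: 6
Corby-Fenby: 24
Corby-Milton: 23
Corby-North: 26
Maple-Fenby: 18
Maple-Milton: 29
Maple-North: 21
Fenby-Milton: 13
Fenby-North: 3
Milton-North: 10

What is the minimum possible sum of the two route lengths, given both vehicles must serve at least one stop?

88 km — the smallest possible combined total.

Try each way of splitting the stops between the two vehicles (each non-empty) and, for each split, find the best tour for each vehicle:
  {Corby} + {Maple, Fenby, Milton, North}: 66 + 74 = 140
  {Maple} + {Corby, Fenby, Milton, North}: 56 + 74 = 130
  {Corby, Maple} + {Fenby, Milton, North}: 67 + 40 = 107
  {Fenby} + {Corby, Maple, Milton, North}: 20 + 74 = 94
  {Corby, Fenby} + {Maple, Milton, North}: 67 + 74 = 141
  {Maple, Fenby} + {Corby, Milton, North}: 56 + 73 = 129
  … (15 splits in total)
  {Corby, Maple, Fenby, Milton} + {North}: 74 + 14 = 88  ← best
Best: vehicle 1 Larch → Fenby → Maple → Corby → Milton → Larch = 74; vehicle 2 Larch → North → Larch = 14; combined 88.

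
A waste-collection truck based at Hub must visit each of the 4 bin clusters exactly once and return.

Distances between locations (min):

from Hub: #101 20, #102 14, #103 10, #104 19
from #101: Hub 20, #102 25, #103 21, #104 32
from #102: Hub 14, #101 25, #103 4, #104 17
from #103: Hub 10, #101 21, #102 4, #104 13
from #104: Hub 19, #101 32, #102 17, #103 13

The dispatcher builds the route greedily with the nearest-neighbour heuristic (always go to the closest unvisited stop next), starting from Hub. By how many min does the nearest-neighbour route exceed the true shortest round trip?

From Hub: #103=10, #102=14, #104=19, #101=20 → choose #103 (10).
From #103: #102=4, #104=13, #101=21 → choose #102 (4).
From #102: #104=17, #101=25 → choose #104 (17).
From #104: #101=32 → choose #101 (32).
NN route Hub → #103 → #102 → #104 → #101 → Hub costs 83.
Optimal: Hub → #101 → #102 → #103 → #104 → Hub costs 81 (by enumerating all 12 distinct tours).
Excess = 83 − 81 = 2.

Excess over optimum: 2 min.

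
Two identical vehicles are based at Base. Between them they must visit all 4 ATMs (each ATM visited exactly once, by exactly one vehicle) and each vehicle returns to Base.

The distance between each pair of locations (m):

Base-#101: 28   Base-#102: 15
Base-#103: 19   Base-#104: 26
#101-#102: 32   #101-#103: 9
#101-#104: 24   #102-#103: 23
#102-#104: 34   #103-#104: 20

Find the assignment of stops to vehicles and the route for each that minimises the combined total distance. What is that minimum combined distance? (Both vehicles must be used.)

Minimum combined distance: 108 m.

There are 2^3 − 1 = 7 ways to divide the 4 stops into two non-empty groups. For each, the best each vehicle can do is its own shortest tour through its group:
  {#101} + {#102, #103, #104}: 56 + 84 = 140
  {#102} + {#101, #103, #104}: 30 + 78 = 108
  {#101, #102} + {#103, #104}: 75 + 65 = 140
  {#103} + {#101, #102, #104}: 38 + 97 = 135
  {#101, #103} + {#102, #104}: 56 + 75 = 131
  {#102, #103} + {#101, #104}: 57 + 78 = 135
  … (7 splits in total)
Best: vehicle 1 Base → #102 → Base = 30; vehicle 2 Base → #103 → #101 → #104 → Base = 78; combined 108.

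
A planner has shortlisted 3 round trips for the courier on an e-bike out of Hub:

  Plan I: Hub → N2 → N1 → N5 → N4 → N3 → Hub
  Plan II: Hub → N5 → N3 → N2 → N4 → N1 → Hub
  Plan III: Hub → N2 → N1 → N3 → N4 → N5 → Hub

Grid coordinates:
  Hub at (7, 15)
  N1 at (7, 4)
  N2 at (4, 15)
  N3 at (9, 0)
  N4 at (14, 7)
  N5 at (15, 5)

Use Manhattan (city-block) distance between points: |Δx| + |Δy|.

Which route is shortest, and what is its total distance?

Plan I: 3 + 14 + 9 + 3 + 12 + 17 = 58
Plan II: 18 + 11 + 20 + 18 + 10 + 11 = 88
Plan III: 3 + 14 + 6 + 12 + 3 + 18 = 56

56 — Plan III is the shortest.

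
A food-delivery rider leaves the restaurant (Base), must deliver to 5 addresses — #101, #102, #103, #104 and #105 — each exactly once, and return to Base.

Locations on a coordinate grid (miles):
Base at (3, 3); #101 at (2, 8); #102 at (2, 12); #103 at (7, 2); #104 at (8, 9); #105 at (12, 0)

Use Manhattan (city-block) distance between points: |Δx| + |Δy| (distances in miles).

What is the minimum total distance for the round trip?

Base-#101-#102-#103-#104-#105-Base: 6+4+15+8+13+12 = 58
Base-#101-#102-#103-#105-#104-Base: 6+4+15+7+13+11 = 56
Base-#101-#102-#104-#103-#105-Base: 6+4+9+8+7+12 = 46
Base-#101-#102-#104-#105-#103-Base: 6+4+9+13+7+5 = 44
Base-#101-#102-#105-#103-#104-Base: 6+4+22+7+8+11 = 58
Base-#101-#102-#105-#104-#103-Base: 6+4+22+13+8+5 = 58
Base-#101-#103-#102-#104-#105-Base: 6+11+15+9+13+12 = 66
Base-#101-#103-#102-#105-#104-Base: 6+11+15+22+13+11 = 78
Base-#101-#103-#104-#102-#105-Base: 6+11+8+9+22+12 = 68
Base-#101-#103-#104-#105-#102-Base: 6+11+8+13+22+10 = 70
Base-#101-#103-#105-#102-#104-Base: 6+11+7+22+9+11 = 66
Base-#101-#103-#105-#104-#102-Base: 6+11+7+13+9+10 = 56
Base-#101-#104-#102-#103-#105-Base: 6+7+9+15+7+12 = 56
Base-#101-#104-#102-#105-#103-Base: 6+7+9+22+7+5 = 56
… (46 more)
The minimum is 44.
One optimal route: Base → #101 → #102 → #104 → #105 → #103 → Base (or its reverse).

Minimum total distance: 44 miles.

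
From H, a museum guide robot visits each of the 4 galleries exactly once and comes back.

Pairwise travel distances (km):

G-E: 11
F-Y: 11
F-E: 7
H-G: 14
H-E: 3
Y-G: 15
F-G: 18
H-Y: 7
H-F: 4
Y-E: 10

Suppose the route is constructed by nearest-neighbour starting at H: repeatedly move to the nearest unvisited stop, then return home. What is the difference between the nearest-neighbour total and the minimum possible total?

H: E=3, F=4, Y=7, G=14 ⇒ E
E: F=7, Y=10, G=11 ⇒ F
F: Y=11, G=18 ⇒ Y
Y: G=15 ⇒ G
NN route H → E → F → Y → G → H costs 50.
Optimal: H → F → Y → G → E → H costs 44 (by enumerating all 12 distinct tours).
Excess = 50 − 44 = 6.

The nearest-neighbour route is 6 km longer than optimal.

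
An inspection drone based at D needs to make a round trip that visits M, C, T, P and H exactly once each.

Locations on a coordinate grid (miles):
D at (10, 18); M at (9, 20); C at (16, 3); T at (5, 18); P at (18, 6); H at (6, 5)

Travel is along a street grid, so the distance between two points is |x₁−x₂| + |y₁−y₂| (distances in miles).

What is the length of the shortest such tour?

60 miles — the shortest possible round trip.

There are 60 distinct closed tours to check (reversals are equivalent).
D-M-C-T-P-H-D: 3+24+26+25+13+17 = 108
D-M-C-T-H-P-D: 3+24+26+14+13+20 = 100
D-M-C-P-T-H-D: 3+24+5+25+14+17 = 88
D-M-C-P-H-T-D: 3+24+5+13+14+5 = 64
D-M-C-H-T-P-D: 3+24+12+14+25+20 = 98
D-M-C-H-P-T-D: 3+24+12+13+25+5 = 82
D-M-T-C-P-H-D: 3+6+26+5+13+17 = 70
D-M-T-C-H-P-D: 3+6+26+12+13+20 = 80
D-M-T-P-C-H-D: 3+6+25+5+12+17 = 68
D-M-T-P-H-C-D: 3+6+25+13+12+21 = 80
D-M-T-H-C-P-D: 3+6+14+12+5+20 = 60
D-M-T-H-P-C-D: 3+6+14+13+5+21 = 62
D-M-P-C-T-H-D: 3+23+5+26+14+17 = 88
D-M-P-C-H-T-D: 3+23+5+12+14+5 = 62
… (46 more)
The minimum is 60.
One optimal route: D → M → T → H → C → P → D (or its reverse).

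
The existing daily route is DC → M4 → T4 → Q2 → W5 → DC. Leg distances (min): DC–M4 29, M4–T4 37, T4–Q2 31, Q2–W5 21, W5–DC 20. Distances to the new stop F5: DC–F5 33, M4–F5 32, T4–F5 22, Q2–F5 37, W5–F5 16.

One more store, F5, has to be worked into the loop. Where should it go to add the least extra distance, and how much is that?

Minimum extra distance: 17 min, inserting F5 between M4 and T4.

Insertion cost between consecutive stops i–j is d(i,F5) + d(F5,j) − d(i,j):
  between DC and M4: 33 + 32 − 29 = 36
  between M4 and T4: 32 + 22 − 37 = 17
  between T4 and Q2: 22 + 37 − 31 = 28
  between Q2 and W5: 37 + 16 − 21 = 32
  between W5 and DC: 16 + 33 − 20 = 29
Cheapest insertion is between M4 and T4, adding 17.
New total = 138 + 17 = 155.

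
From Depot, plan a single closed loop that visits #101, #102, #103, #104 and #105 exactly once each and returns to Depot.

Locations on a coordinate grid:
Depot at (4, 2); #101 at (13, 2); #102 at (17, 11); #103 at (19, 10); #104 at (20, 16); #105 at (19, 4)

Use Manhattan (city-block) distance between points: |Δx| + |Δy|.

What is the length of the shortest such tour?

Shortest round trip = 60.

There are 60 distinct closed tours to check (reversals are equivalent).
Depot → #101 → #102 → #103 → #104 → #105 → Depot: 9+13+3+7+13+17 = 62
Depot → #101 → #102 → #103 → #105 → #104 → Depot: 9+13+3+6+13+30 = 74
Depot → #101 → #102 → #104 → #103 → #105 → Depot: 9+13+8+7+6+17 = 60
Depot → #101 → #102 → #104 → #105 → #103 → Depot: 9+13+8+13+6+23 = 72
Depot → #101 → #102 → #105 → #103 → #104 → Depot: 9+13+9+6+7+30 = 74
Depot → #101 → #102 → #105 → #104 → #103 → Depot: 9+13+9+13+7+23 = 74
Depot → #101 → #103 → #102 → #104 → #105 → Depot: 9+14+3+8+13+17 = 64
Depot → #101 → #103 → #102 → #105 → #104 → Depot: 9+14+3+9+13+30 = 78
Depot → #101 → #103 → #104 → #102 → #105 → Depot: 9+14+7+8+9+17 = 64
Depot → #101 → #103 → #104 → #105 → #102 → Depot: 9+14+7+13+9+22 = 74
Depot → #101 → #103 → #105 → #102 → #104 → Depot: 9+14+6+9+8+30 = 76
Depot → #101 → #103 → #105 → #104 → #102 → Depot: 9+14+6+13+8+22 = 72
Depot → #101 → #104 → #102 → #103 → #105 → Depot: 9+21+8+3+6+17 = 64
Depot → #101 → #104 → #102 → #105 → #103 → Depot: 9+21+8+9+6+23 = 76
… (46 more)
The minimum is 60.
One optimal route: Depot → #101 → #102 → #104 → #103 → #105 → Depot (or its reverse).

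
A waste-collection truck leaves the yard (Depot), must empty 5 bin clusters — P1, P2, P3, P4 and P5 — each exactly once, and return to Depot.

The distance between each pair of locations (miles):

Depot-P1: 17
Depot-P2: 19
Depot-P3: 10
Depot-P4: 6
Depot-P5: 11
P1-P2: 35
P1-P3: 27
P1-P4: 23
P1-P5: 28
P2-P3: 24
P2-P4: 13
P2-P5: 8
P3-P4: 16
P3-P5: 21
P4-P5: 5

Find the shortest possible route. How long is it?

Depot → P1 → P2 → P3 → P4 → P5 → Depot: 17+35+24+16+5+11 = 108
Depot → P1 → P2 → P3 → P5 → P4 → Depot: 17+35+24+21+5+6 = 108
Depot → P1 → P2 → P4 → P3 → P5 → Depot: 17+35+13+16+21+11 = 113
Depot → P1 → P2 → P4 → P5 → P3 → Depot: 17+35+13+5+21+10 = 101
Depot → P1 → P2 → P5 → P3 → P4 → Depot: 17+35+8+21+16+6 = 103
Depot → P1 → P2 → P5 → P4 → P3 → Depot: 17+35+8+5+16+10 = 91
Depot → P1 → P3 → P2 → P4 → P5 → Depot: 17+27+24+13+5+11 = 97
Depot → P1 → P3 → P2 → P5 → P4 → Depot: 17+27+24+8+5+6 = 87
Depot → P1 → P3 → P4 → P2 → P5 → Depot: 17+27+16+13+8+11 = 92
Depot → P1 → P3 → P4 → P5 → P2 → Depot: 17+27+16+5+8+19 = 92
Depot → P1 → P3 → P5 → P2 → P4 → Depot: 17+27+21+8+13+6 = 92
Depot → P1 → P3 → P5 → P4 → P2 → Depot: 17+27+21+5+13+19 = 102
Depot → P1 → P4 → P2 → P3 → P5 → Depot: 17+23+13+24+21+11 = 109
Depot → P1 → P4 → P2 → P5 → P3 → Depot: 17+23+13+8+21+10 = 92
… (46 more)
The minimum is 87.
One optimal route: Depot → P1 → P3 → P2 → P5 → P4 → Depot (or its reverse).

Shortest round trip = 87 miles.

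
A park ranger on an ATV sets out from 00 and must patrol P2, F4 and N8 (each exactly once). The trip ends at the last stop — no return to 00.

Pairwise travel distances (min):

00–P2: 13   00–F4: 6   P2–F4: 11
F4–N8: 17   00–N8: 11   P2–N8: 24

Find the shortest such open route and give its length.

Shortest open route: 39 min.

There are 3! = 6 possible orderings.
00→P2→F4→N8: 13+11+17 = 41
00→P2→N8→F4: 13+24+17 = 54
00→F4→P2→N8: 6+11+24 = 41
00→F4→N8→P2: 6+17+24 = 47
00→N8→P2→F4: 11+24+11 = 46
00→N8→F4→P2: 11+17+11 = 39
The minimum is 39.
One shortest path: 00 → N8 → F4 → P2.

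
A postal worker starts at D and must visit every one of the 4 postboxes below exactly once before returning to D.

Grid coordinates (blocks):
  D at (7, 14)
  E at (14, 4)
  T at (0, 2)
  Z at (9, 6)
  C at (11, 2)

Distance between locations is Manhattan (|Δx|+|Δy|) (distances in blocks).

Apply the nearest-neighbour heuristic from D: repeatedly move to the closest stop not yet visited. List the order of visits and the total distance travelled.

56 blocks along D → Z → C → E → T → D.

From D: distances to unvisited — Z=10, C=16, E=17, T=19. Nearest is Z (10).
From Z: distances to unvisited — C=6, E=7, T=13. Nearest is C (6).
From C: distances to unvisited — E=5, T=11. Nearest is E (5).
From E: distances to unvisited — T=16. Nearest is T (16).
Return T→D: 19.
Total = 10 + 6 + 5 + 16 + 19 = 56.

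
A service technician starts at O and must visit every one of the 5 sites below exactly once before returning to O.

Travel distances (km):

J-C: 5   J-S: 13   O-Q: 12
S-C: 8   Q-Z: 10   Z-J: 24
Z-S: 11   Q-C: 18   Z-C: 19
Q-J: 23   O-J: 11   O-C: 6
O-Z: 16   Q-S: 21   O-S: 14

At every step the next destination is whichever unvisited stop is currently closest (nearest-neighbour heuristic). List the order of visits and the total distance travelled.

Total distance 57 km via the nearest-neighbour route O → C → J → S → Z → Q → O.

At O the remaining stops are C 6, J 11, Q 12, S 14, Z 16; go to C.
At C the remaining stops are J 5, S 8, Q 18, Z 19; go to J.
At J the remaining stops are S 13, Q 23, Z 24; go to S.
At S the remaining stops are Z 11, Q 21; go to Z.
At Z the remaining stops are Q 10; go to Q.
Return Q→O: 12.
Total = 6 + 5 + 13 + 11 + 10 + 12 = 57.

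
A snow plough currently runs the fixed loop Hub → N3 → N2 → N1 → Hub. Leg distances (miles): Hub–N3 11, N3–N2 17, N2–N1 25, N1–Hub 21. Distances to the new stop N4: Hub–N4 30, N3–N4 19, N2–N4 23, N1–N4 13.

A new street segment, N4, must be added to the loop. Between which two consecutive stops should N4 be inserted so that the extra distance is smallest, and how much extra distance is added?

Insertion cost between consecutive stops i–j is d(i,N4) + d(N4,j) − d(i,j):
  between Hub and N3: 30 + 19 − 11 = 38
  between N3 and N2: 19 + 23 − 17 = 25
  between N2 and N1: 23 + 13 − 25 = 11
  between N1 and Hub: 13 + 30 − 21 = 22
Cheapest insertion is between N2 and N1, adding 11.
New total = 74 + 11 = 85.

Minimum extra distance: 11 miles, inserting N4 between N2 and N1.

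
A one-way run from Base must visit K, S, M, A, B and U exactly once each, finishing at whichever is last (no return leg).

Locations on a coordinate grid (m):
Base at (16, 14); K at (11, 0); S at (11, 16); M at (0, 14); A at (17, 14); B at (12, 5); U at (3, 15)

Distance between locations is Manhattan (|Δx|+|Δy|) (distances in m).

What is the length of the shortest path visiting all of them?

There are 6! = 720 possible orderings.
Base→K→S→M→A→B→U: 19+16+13+17+14+19 = 98
Base→K→S→M→A→U→B: 19+16+13+17+15+19 = 99
Base→K→S→M→B→A→U: 19+16+13+21+14+15 = 98
Base→K→S→M→B→U→A: 19+16+13+21+19+15 = 103
Base→K→S→M→U→A→B: 19+16+13+4+15+14 = 81
Base→K→S→M→U→B→A: 19+16+13+4+19+14 = 85
Base→K→S→A→M→B→U: 19+16+8+17+21+19 = 100
Base→K→S→A→M→U→B: 19+16+8+17+4+19 = 83
… (712 more)
Base→A→S→U→M→B→K: 1+8+9+4+21+6 = 49  ← best
The minimum is 49.
One shortest path: Base → A → S → U → M → B → K.

Shortest open route: 49 m.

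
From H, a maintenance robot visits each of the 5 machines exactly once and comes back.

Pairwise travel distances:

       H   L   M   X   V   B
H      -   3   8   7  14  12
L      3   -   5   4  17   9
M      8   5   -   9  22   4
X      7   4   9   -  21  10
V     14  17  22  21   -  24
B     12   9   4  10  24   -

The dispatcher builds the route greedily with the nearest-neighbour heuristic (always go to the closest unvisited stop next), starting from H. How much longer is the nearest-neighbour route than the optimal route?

From H: L=3, X=7, M=8, B=12, V=14 → choose L (3).
From L: X=4, M=5, B=9, V=17 → choose X (4).
From X: M=9, B=10, V=21 → choose M (9).
From M: B=4, V=22 → choose B (4).
From B: V=24 → choose V (24).
NN route H → L → X → M → B → V → H costs 58.
Optimal: H → L → M → B → X → V → H costs 57 (by enumerating all 60 distinct tours).
Excess = 58 − 57 = 1.

The nearest-neighbour route is 1 longer than optimal.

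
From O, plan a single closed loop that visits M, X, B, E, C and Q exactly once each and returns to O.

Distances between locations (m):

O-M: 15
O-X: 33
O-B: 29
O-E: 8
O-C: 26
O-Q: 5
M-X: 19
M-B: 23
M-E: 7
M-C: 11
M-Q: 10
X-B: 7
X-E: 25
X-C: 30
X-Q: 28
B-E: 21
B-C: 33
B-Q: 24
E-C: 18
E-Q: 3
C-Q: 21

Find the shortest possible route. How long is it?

Shortest round trip = 92 m.

There are 360 distinct closed tours to check (reversals are equivalent).
O-M-X-B-E-C-Q-O: 15+19+7+21+18+21+5 = 106
O-M-X-B-E-Q-C-O: 15+19+7+21+3+21+26 = 112
O-M-X-B-C-E-Q-O: 15+19+7+33+18+3+5 = 100
O-M-X-B-C-Q-E-O: 15+19+7+33+21+3+8 = 106
O-M-X-B-Q-E-C-O: 15+19+7+24+3+18+26 = 112
O-M-X-B-Q-C-E-O: 15+19+7+24+21+18+8 = 112
O-M-X-E-B-C-Q-O: 15+19+25+21+33+21+5 = 139
O-M-X-E-B-Q-C-O: 15+19+25+21+24+21+26 = 151
… (352 more)
O-M-C-X-B-E-Q-O: 15+11+30+7+21+3+5 = 92  ← best
The minimum is 92.
One optimal route: O → M → C → X → B → E → Q → O (or its reverse).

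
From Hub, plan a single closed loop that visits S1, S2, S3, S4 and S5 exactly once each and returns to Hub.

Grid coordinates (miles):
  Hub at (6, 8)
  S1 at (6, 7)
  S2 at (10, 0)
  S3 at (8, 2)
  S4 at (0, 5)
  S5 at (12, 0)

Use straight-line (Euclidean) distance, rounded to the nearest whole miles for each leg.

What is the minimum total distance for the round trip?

30 miles — the shortest possible round trip.

Hub - S1 - S2 - S3 - S4 - S5 - Hub: 1+8+3+9+13+10 = 44
Hub - S1 - S2 - S3 - S5 - S4 - Hub: 1+8+3+4+13+7 = 36
Hub - S1 - S2 - S4 - S3 - S5 - Hub: 1+8+11+9+4+10 = 43
Hub - S1 - S2 - S4 - S5 - S3 - Hub: 1+8+11+13+4+6 = 43
Hub - S1 - S2 - S5 - S3 - S4 - Hub: 1+8+2+4+9+7 = 31
Hub - S1 - S2 - S5 - S4 - S3 - Hub: 1+8+2+13+9+6 = 39
Hub - S1 - S3 - S2 - S4 - S5 - Hub: 1+5+3+11+13+10 = 43
Hub - S1 - S3 - S2 - S5 - S4 - Hub: 1+5+3+2+13+7 = 31
Hub - S1 - S3 - S4 - S2 - S5 - Hub: 1+5+9+11+2+10 = 38
Hub - S1 - S3 - S4 - S5 - S2 - Hub: 1+5+9+13+2+9 = 39
Hub - S1 - S3 - S5 - S2 - S4 - Hub: 1+5+4+2+11+7 = 30
Hub - S1 - S3 - S5 - S4 - S2 - Hub: 1+5+4+13+11+9 = 43
Hub - S1 - S4 - S2 - S3 - S5 - Hub: 1+6+11+3+4+10 = 35
Hub - S1 - S4 - S2 - S5 - S3 - Hub: 1+6+11+2+4+6 = 30
… (46 more)
The minimum is 30.
One optimal route: Hub → S1 → S3 → S5 → S2 → S4 → Hub (or its reverse).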